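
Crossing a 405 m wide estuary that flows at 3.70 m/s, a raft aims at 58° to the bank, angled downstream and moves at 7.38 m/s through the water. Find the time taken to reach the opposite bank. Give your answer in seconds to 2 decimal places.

64.71 s

The component of the raft's velocity perpendicular to the bank is 7.38 × sin 58° = 6.259 m/s.
Only the cross-stream component determines the crossing time; the current contributes nothing perpendicular to the bank.
Time = 405 / 6.259 = 64.711 s.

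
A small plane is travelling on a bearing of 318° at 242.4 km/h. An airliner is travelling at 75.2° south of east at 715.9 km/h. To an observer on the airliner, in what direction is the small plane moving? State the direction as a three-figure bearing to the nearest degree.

Taking east as x and north as y: small plane velocity = (-162.197, 180.138) km/h; airliner velocity = (182.874, -692.149) km/h.
Velocity of small plane relative to airliner = (-162.197, 180.138) − (182.874, -692.149) = (-345.071, 872.287) km/h.
Bearing = atan2(-345.07, 872.29) = 338.42° clockwise from north.

338°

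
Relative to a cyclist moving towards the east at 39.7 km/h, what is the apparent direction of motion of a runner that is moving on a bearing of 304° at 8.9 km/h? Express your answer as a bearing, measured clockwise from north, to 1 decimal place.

276.0°

Taking east as x and north as y: runner velocity = (-7.378, 4.977) km/h; cyclist velocity = (39.700, 0.000) km/h.
Velocity of runner relative to cyclist = (-7.378, 4.977) − (39.700, 0.000) = (-47.078, 4.977) km/h.
Bearing = atan2(-47.08, 4.98) = 276.03° clockwise from north.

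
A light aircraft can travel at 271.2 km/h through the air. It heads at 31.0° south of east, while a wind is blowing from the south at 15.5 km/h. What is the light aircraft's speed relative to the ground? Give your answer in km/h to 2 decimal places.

263.55 km/h

Taking east as x and north as y: velocity relative to the air = (232.464, -139.678) km/h; the air relative to ground = (0.000, 15.500) km/h.
Velocity relative to ground = (232.464, -139.678) + (0.000, 15.500) = (232.464, -124.178) km/h.
Speed = |(232.464, -124.178)| = 263.552 km/h.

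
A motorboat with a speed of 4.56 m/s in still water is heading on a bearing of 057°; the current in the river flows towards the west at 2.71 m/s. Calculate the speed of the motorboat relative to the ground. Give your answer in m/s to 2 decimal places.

2.72 m/s

Taking east as x and north as y: velocity relative to the water = (3.824, 2.484) m/s; the water relative to ground = (-2.710, 0.000) m/s.
Velocity relative to ground = (3.824, 2.484) + (-2.710, 0.000) = (1.114, 2.484) m/s.
Speed = |(1.114, 2.484)| = 2.722 m/s.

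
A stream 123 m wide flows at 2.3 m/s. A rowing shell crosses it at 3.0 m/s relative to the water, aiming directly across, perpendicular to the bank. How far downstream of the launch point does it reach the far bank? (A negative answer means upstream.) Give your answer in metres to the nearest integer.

94 m

Perpendicular speed = 3.000 m/s; crossing time = 123 / 3.000 = 41.000 s.
Net downstream speed = 2.300 m/s.
Drift = 2.300 × 41.000 = 94.300 m (downstream).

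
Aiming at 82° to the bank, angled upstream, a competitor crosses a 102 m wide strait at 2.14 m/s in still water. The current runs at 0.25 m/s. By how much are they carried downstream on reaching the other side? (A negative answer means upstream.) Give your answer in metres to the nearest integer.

-2 m

Perpendicular speed = 2.119 m/s; crossing time = 102 / 2.119 = 48.132 s.
Net downstream speed = -0.048 m/s.
Drift = -0.048 × 48.132 = -2.302 m (upstream).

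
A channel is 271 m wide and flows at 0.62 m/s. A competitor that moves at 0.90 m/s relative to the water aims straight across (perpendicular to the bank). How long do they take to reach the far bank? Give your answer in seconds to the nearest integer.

The component of the competitor's velocity perpendicular to the bank is 0.90 m/s.
Only the cross-stream component determines the crossing time; the current contributes nothing perpendicular to the bank.
Time = 271 / 0.900 = 301.111 s.

301 s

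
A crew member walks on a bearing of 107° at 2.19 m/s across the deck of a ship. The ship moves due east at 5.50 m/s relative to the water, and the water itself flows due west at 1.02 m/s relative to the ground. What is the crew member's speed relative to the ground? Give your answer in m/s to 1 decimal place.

In east/north components (m/s): crew member relative to ship = (2.094, -0.640); ship relative to water = (5.500, 0.000); water relative to ground = (-1.020, 0.000).
Sum = (6.574, -0.640) m/s.
Speed = |(6.574, -0.640)| = 6.605 m/s.

6.6 m/s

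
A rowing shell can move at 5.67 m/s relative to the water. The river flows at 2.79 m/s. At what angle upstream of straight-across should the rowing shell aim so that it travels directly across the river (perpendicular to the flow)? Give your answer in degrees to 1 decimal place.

29.5°

To cancel the current, the upstream component of the rowing shell's velocity must equal the flow: 5.67 sin θ = 2.79.
sin θ = 2.79 / 5.67 = 0.4921.
θ = arcsin(0.4921) = 29.476°.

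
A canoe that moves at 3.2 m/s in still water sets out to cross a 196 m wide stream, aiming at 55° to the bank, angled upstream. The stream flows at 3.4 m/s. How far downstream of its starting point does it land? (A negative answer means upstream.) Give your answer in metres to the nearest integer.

117 m

Perpendicular speed = 2.621 m/s; crossing time = 196 / 2.621 = 74.772 s.
Net downstream speed = 1.565 m/s.
Drift = 1.565 × 74.772 = 116.986 m (downstream).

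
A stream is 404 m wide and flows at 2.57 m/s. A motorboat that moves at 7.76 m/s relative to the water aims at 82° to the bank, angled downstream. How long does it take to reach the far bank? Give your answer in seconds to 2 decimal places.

52.57 s

The component of the motorboat's velocity perpendicular to the bank is 7.76 × sin 82° = 7.684 m/s.
The current is parallel to the bank, so it does not affect the crossing time.
Time = 404 / 7.684 = 52.573 s.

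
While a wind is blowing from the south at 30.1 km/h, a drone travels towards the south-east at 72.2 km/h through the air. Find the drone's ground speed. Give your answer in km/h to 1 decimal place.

55.2 km/h

Taking east as x and north as y: velocity relative to the air = (51.053, -51.053) km/h; the air relative to ground = (0.000, 30.100) km/h.
Velocity relative to ground = (51.053, -51.053) + (0.000, 30.100) = (51.053, -20.953) km/h.
Speed = |(51.053, -20.953)| = 55.186 km/h.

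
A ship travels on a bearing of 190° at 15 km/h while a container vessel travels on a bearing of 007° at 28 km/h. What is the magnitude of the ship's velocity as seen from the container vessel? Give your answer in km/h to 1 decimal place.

43.0 km/h

Taking east as x and north as y: ship velocity = (-2.605, -14.772) km/h; container vessel velocity = (3.412, 27.791) km/h.
Velocity of ship relative to container vessel = (-2.605, -14.772) − (3.412, 27.791) = (-6.017, -42.563) km/h.
Magnitude = |(-6.017, -42.563)| = 42.987 km/h.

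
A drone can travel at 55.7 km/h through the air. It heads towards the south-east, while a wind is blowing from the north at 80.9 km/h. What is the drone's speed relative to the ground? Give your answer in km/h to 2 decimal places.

126.57 km/h

Taking east as x and north as y: velocity relative to the air = (39.386, -39.386) km/h; the air relative to ground = (0.000, -80.900) km/h.
Velocity relative to ground = (39.386, -39.386) + (0.000, -80.900) = (39.386, -120.286) km/h.
Speed = |(39.386, -120.286)| = 126.570 km/h.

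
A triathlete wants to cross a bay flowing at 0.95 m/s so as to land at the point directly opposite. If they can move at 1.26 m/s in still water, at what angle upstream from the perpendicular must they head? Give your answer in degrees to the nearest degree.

49°

To cancel the current, the upstream component of the triathlete's velocity must equal the flow: 1.26 sin θ = 0.95.
sin θ = 0.95 / 1.26 = 0.7540.
θ = arcsin(0.7540) = 48.935°.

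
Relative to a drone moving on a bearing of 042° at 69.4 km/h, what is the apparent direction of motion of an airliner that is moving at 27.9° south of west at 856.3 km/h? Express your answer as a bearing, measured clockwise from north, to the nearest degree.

241°

Taking east as x and north as y: airliner velocity = (-756.769, -400.688) km/h; drone velocity = (46.438, 51.574) km/h.
Velocity of airliner relative to drone = (-756.769, -400.688) − (46.438, 51.574) = (-803.206, -452.263) km/h.
Bearing = atan2(-803.21, -452.26) = 240.62° clockwise from north.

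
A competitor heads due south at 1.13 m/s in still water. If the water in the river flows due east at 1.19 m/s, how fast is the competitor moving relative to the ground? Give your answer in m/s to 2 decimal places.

Taking east as x and north as y: velocity relative to the water = (0.000, -1.130) m/s; the water relative to ground = (1.190, 0.000) m/s.
Velocity relative to ground = (0.000, -1.130) + (1.190, 0.000) = (1.190, -1.130) m/s.
Speed = |(1.190, -1.130)| = 1.641 m/s.

1.64 m/s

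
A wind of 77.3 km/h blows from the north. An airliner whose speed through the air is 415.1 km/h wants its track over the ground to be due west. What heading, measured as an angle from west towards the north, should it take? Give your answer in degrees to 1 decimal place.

10.7°

The wind pushes perpendicular to the desired track; the heading must have a component into the wind equal to 77.3 km/h: 415.1 sin θ = 77.3.
sin θ = 0.1862, so θ = 10.732°.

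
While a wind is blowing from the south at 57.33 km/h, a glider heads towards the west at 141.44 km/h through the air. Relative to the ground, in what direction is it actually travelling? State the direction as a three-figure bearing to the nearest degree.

292°

Taking east as x and north as y: velocity relative to the air = (-141.440, 0.000) km/h; the air relative to ground = (0.000, 57.330) km/h.
Velocity relative to ground = (-141.440, 0.000) + (0.000, 57.330) = (-141.440, 57.330) km/h.
Bearing = atan2(-141.44, 57.33) = 292.06° clockwise from north.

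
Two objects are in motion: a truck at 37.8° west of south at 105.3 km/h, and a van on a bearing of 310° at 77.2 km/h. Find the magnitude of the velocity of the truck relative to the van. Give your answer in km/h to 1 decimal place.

Taking east as x and north as y: truck velocity = (-64.539, -83.203) km/h; van velocity = (-59.139, 49.623) km/h.
Velocity of truck relative to van = (-64.539, -83.203) − (-59.139, 49.623) = (-5.400, -132.827) km/h.
Magnitude = |(-5.400, -132.827)| = 132.936 km/h.

132.9 km/h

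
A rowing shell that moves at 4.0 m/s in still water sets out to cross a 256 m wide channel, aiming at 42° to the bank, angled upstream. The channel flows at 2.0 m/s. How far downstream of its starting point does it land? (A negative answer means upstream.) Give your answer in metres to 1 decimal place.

-93.0 m

Perpendicular speed = 2.677 m/s; crossing time = 256 / 2.677 = 95.646 s.
Net downstream speed = -0.973 m/s.
Drift = -0.973 × 95.646 = -93.024 m (upstream).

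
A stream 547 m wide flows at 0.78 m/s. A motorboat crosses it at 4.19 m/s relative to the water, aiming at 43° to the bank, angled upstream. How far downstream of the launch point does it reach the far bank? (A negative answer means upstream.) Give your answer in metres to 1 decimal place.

-437.3 m

Perpendicular speed = 2.858 m/s; crossing time = 547 / 2.858 = 191.421 s.
Net downstream speed = -2.284 m/s.
Drift = -2.284 × 191.421 = -437.277 m (upstream).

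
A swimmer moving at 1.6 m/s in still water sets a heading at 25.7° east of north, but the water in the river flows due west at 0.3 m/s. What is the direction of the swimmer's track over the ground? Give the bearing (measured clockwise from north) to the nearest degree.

015°

Taking east as x and north as y: velocity relative to the water = (0.694, 1.442) m/s; the water relative to ground = (-0.300, 0.000) m/s.
Velocity relative to ground = (0.694, 1.442) + (-0.300, 0.000) = (0.394, 1.442) m/s.
Bearing = atan2(0.39, 1.44) = 15.28° clockwise from north.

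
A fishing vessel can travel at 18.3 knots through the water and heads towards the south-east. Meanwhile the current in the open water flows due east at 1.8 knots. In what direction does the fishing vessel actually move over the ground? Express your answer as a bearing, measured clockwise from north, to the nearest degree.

131°

Taking east as x and north as y: velocity relative to the water = (12.940, -12.940) knots; the water relative to ground = (1.800, 0.000) knots.
Velocity relative to ground = (12.940, -12.940) + (1.800, 0.000) = (14.740, -12.940) knots.
Bearing = atan2(14.74, -12.94) = 131.28° clockwise from north.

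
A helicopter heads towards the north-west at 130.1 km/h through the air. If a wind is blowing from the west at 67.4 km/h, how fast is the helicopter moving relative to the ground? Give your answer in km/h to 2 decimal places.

95.23 km/h

Taking east as x and north as y: velocity relative to the air = (-91.995, 91.995) km/h; the air relative to ground = (67.400, 0.000) km/h.
Velocity relative to ground = (-91.995, 91.995) + (67.400, 0.000) = (-24.595, 91.995) km/h.
Speed = |(-24.595, 91.995)| = 95.226 km/h.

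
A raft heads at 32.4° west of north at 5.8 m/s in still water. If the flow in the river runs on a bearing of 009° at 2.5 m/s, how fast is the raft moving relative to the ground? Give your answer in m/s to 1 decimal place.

7.9 m/s

Taking east as x and north as y: velocity relative to the water = (-3.108, 4.897) m/s; the water relative to ground = (0.391, 2.469) m/s.
Velocity relative to ground = (-3.108, 4.897) + (0.391, 2.469) = (-2.717, 7.366) m/s.
Speed = |(-2.717, 7.366)| = 7.851 m/s.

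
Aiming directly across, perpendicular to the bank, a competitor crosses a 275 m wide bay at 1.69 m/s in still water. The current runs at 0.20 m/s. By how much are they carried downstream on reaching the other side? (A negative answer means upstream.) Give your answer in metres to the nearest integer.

Perpendicular speed = 1.690 m/s; crossing time = 275 / 1.690 = 162.722 s.
Net downstream speed = 0.200 m/s.
Drift = 0.200 × 162.722 = 32.544 m (downstream).

33 m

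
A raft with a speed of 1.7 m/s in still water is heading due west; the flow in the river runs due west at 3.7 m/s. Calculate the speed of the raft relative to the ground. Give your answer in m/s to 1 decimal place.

Taking east as x and north as y: velocity relative to the water = (-1.700, 0.000) m/s; the water relative to ground = (-3.700, 0.000) m/s.
Velocity relative to ground = (-1.700, 0.000) + (-3.700, 0.000) = (-5.400, 0.000) m/s.
Speed = |(-5.400, 0.000)| = 5.400 m/s.

5.4 m/s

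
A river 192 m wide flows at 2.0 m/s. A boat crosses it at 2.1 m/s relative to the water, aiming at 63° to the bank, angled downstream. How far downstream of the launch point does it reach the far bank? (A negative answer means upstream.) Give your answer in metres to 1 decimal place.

303.1 m

Perpendicular speed = 1.871 m/s; crossing time = 192 / 1.871 = 102.613 s.
Net downstream speed = 2.953 m/s.
Drift = 2.953 × 102.613 = 303.054 m (downstream).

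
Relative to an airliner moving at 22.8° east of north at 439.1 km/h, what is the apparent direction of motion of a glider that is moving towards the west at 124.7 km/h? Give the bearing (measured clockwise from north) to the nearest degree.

Taking east as x and north as y: glider velocity = (-124.700, 0.000) km/h; airliner velocity = (170.158, 404.790) km/h.
Velocity of glider relative to airliner = (-124.700, 0.000) − (170.158, 404.790) = (-294.858, -404.790) km/h.
Bearing = atan2(-294.86, -404.79) = 216.07° clockwise from north.

216°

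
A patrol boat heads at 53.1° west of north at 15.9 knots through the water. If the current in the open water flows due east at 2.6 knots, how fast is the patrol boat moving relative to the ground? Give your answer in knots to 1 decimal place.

13.9 knots

Taking east as x and north as y: velocity relative to the water = (-12.715, 9.547) knots; the water relative to ground = (2.600, 0.000) knots.
Velocity relative to ground = (-12.715, 9.547) + (2.600, 0.000) = (-10.115, 9.547) knots.
Speed = |(-10.115, 9.547)| = 13.909 knots.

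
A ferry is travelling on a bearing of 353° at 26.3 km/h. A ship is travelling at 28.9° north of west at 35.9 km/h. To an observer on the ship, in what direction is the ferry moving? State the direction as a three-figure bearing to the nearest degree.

Taking east as x and north as y: ferry velocity = (-3.205, 26.104) km/h; ship velocity = (-31.429, 17.350) km/h.
Velocity of ferry relative to ship = (-3.205, 26.104) − (-31.429, 17.350) = (28.224, 8.754) km/h.
Bearing = atan2(28.22, 8.75) = 72.77° clockwise from north.

073°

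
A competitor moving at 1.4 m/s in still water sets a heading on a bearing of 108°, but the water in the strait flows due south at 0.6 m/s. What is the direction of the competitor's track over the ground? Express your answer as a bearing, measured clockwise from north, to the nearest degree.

Taking east as x and north as y: velocity relative to the water = (1.331, -0.433) m/s; the water relative to ground = (0.000, -0.600) m/s.
Velocity relative to ground = (1.331, -0.433) + (0.000, -0.600) = (1.331, -1.033) m/s.
Bearing = atan2(1.33, -1.03) = 127.80° clockwise from north.

128°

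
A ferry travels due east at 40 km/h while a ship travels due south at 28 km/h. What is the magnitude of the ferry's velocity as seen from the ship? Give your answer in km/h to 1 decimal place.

Taking east as x and north as y: ferry velocity = (40.000, 0.000) km/h; ship velocity = (0.000, -28.000) km/h.
Velocity of ferry relative to ship = (40.000, 0.000) − (0.000, -28.000) = (40.000, 28.000) km/h.
Magnitude = |(40.000, 28.000)| = 48.826 km/h.

48.8 km/h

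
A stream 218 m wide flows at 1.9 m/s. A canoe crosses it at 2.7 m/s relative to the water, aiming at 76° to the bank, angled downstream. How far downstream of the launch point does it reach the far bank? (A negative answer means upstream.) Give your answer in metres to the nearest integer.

Perpendicular speed = 2.620 m/s; crossing time = 218 / 2.620 = 83.213 s.
Net downstream speed = 2.553 m/s.
Drift = 2.553 × 83.213 = 212.457 m (downstream).

212 m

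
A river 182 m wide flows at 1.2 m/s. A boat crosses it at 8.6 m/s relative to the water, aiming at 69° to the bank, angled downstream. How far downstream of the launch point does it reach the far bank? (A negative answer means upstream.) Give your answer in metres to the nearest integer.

Perpendicular speed = 8.029 m/s; crossing time = 182 / 8.029 = 22.668 s.
Net downstream speed = 4.282 m/s.
Drift = 4.282 × 22.668 = 97.065 m (downstream).

97 m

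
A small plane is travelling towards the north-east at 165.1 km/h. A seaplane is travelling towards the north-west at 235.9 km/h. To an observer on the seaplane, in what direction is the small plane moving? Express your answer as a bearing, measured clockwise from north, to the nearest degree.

100°

Taking east as x and north as y: small plane velocity = (116.743, 116.743) km/h; seaplane velocity = (-166.806, 166.806) km/h.
Velocity of small plane relative to seaplane = (116.743, 116.743) − (-166.806, 166.806) = (283.550, -50.063) km/h.
Bearing = atan2(283.55, -50.06) = 100.01° clockwise from north.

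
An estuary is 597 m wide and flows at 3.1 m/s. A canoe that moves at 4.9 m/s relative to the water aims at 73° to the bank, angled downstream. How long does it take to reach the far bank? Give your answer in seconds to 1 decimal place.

127.4 s

The component of the canoe's velocity perpendicular to the bank is 4.9 × sin 73° = 4.686 m/s.
Only the cross-stream component determines the crossing time; the current contributes nothing perpendicular to the bank.
Time = 597 / 4.686 = 127.404 s.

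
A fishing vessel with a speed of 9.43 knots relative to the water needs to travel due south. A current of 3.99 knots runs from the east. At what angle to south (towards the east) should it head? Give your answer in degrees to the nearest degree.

25°

The current pushes perpendicular to the desired track; the heading must have a component into the current equal to 3.99 knots: 9.43 sin θ = 3.99.
sin θ = 0.4231, so θ = 25.032°.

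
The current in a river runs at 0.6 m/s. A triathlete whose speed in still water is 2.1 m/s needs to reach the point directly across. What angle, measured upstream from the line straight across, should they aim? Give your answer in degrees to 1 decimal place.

To cancel the current, the upstream component of the triathlete's velocity must equal the flow: 2.1 sin θ = 0.6.
sin θ = 0.6 / 2.1 = 0.2857.
θ = arcsin(0.2857) = 16.602°.

16.6°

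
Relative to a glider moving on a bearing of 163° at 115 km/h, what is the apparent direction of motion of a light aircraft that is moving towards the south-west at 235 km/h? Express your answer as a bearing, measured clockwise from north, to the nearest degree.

Taking east as x and north as y: light aircraft velocity = (-166.170, -166.170) km/h; glider velocity = (33.623, -109.975) km/h.
Velocity of light aircraft relative to glider = (-166.170, -166.170) − (33.623, -109.975) = (-199.793, -56.195) km/h.
Bearing = atan2(-199.79, -56.20) = 254.29° clockwise from north.

254°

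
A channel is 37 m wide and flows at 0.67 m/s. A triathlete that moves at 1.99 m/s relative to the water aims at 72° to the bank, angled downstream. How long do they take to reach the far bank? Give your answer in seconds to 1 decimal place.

The component of the triathlete's velocity perpendicular to the bank is 1.99 × sin 72° = 1.893 m/s.
The current is parallel to the bank, so it does not affect the crossing time.
Time = 37 / 1.893 = 19.550 s.

19.5 s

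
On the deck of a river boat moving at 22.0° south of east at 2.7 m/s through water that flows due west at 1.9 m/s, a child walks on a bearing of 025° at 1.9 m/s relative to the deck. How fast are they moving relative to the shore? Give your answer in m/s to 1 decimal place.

In east/north components (m/s): child relative to river boat = (0.803, 1.722); river boat relative to water = (2.503, -1.011); water relative to ground = (-1.900, 0.000).
Sum = (1.406, 0.711) m/s.
Speed = |(1.406, 0.711)| = 1.576 m/s.

1.6 m/s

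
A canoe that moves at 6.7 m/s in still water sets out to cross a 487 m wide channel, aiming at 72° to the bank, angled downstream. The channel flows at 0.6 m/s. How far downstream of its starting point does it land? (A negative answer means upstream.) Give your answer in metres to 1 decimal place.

204.1 m

Perpendicular speed = 6.372 m/s; crossing time = 487 / 6.372 = 76.427 s.
Net downstream speed = 2.670 m/s.
Drift = 2.670 × 76.427 = 204.092 m (downstream).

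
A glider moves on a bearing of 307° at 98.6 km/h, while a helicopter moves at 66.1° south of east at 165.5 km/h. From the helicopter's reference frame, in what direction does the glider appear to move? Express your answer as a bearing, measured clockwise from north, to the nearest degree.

325°

Taking east as x and north as y: glider velocity = (-78.745, 59.339) km/h; helicopter velocity = (67.051, -151.309) km/h.
Velocity of glider relative to helicopter = (-78.745, 59.339) − (67.051, -151.309) = (-145.796, 210.648) km/h.
Bearing = atan2(-145.80, 210.65) = 325.31° clockwise from north.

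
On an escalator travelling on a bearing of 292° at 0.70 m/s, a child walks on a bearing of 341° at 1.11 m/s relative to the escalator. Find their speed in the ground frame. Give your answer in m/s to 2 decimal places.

Taking east as x and north as y: escalator velocity = (-0.649, 0.262) m/s; child velocity relative to escalator = (-0.361, 1.050) m/s.
Velocity relative to ground = (-0.649, 0.262) + (-0.361, 1.050) = (-1.010, 1.312) m/s.
Speed = |(-1.010, 1.312)| = 1.656 m/s.

1.66 m/s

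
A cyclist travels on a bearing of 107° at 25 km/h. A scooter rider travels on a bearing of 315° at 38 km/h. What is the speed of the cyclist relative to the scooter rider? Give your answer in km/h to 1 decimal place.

Taking east as x and north as y: cyclist velocity = (23.908, -7.309) km/h; scooter rider velocity = (-26.870, 26.870) km/h.
Velocity of cyclist relative to scooter rider = (23.908, -7.309) − (-26.870, 26.870) = (50.778, -34.179) km/h.
Magnitude = |(50.778, -34.179)| = 61.209 km/h.

61.2 km/h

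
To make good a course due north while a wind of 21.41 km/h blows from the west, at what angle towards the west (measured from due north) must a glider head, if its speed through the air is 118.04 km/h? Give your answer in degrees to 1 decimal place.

The wind pushes perpendicular to the desired track; the heading must have a component into the wind equal to 21.41 km/h: 118.04 sin θ = 21.41.
sin θ = 0.1814, so θ = 10.450°.

10.5°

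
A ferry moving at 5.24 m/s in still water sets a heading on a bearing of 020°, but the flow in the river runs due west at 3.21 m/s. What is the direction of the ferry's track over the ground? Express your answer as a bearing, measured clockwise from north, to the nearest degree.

Taking east as x and north as y: velocity relative to the water = (1.792, 4.924) m/s; the water relative to ground = (-3.210, 0.000) m/s.
Velocity relative to ground = (1.792, 4.924) + (-3.210, 0.000) = (-1.418, 4.924) m/s.
Bearing = atan2(-1.42, 4.92) = 343.94° clockwise from north.

344°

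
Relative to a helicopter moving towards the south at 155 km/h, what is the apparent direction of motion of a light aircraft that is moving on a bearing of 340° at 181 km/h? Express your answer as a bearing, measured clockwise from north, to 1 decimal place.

349.2°

Taking east as x and north as y: light aircraft velocity = (-61.906, 170.084) km/h; helicopter velocity = (0.000, -155.000) km/h.
Velocity of light aircraft relative to helicopter = (-61.906, 170.084) − (0.000, -155.000) = (-61.906, 325.084) km/h.
Bearing = atan2(-61.91, 325.08) = 349.22° clockwise from north.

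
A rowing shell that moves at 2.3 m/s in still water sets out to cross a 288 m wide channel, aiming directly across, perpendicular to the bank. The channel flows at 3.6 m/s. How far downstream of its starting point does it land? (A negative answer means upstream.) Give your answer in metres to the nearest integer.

Perpendicular speed = 2.300 m/s; crossing time = 288 / 2.300 = 125.217 s.
Net downstream speed = 3.600 m/s.
Drift = 3.600 × 125.217 = 450.783 m (downstream).

451 m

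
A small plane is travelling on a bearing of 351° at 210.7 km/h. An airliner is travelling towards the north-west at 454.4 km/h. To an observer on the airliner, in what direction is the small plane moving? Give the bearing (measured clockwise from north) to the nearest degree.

111°

Taking east as x and north as y: small plane velocity = (-32.961, 208.106) km/h; airliner velocity = (-321.309, 321.309) km/h.
Velocity of small plane relative to airliner = (-32.961, 208.106) − (-321.309, 321.309) = (288.349, -113.203) km/h.
Bearing = atan2(288.35, -113.20) = 111.43° clockwise from north.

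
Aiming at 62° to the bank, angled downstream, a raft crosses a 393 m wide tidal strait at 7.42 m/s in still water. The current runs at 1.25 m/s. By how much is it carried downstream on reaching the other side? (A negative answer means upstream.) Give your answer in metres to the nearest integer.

284 m

Perpendicular speed = 6.551 m/s; crossing time = 393 / 6.551 = 59.987 s.
Net downstream speed = 4.733 m/s.
Drift = 4.733 × 59.987 = 283.945 m (downstream).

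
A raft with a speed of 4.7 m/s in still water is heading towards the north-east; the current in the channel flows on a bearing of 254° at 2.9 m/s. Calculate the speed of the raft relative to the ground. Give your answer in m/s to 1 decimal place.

2.6 m/s

Taking east as x and north as y: velocity relative to the water = (3.323, 3.323) m/s; the water relative to ground = (-2.788, -0.799) m/s.
Velocity relative to ground = (3.323, 3.323) + (-2.788, -0.799) = (0.536, 2.524) m/s.
Speed = |(0.536, 2.524)| = 2.580 m/s.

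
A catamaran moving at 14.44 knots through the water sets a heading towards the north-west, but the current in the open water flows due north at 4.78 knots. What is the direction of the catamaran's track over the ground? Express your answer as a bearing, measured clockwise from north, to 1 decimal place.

Taking east as x and north as y: velocity relative to the water = (-10.211, 10.211) knots; the water relative to ground = (0.000, 4.780) knots.
Velocity relative to ground = (-10.211, 10.211) + (0.000, 4.780) = (-10.211, 14.991) knots.
Bearing = atan2(-10.21, 14.99) = 325.74° clockwise from north.

325.7°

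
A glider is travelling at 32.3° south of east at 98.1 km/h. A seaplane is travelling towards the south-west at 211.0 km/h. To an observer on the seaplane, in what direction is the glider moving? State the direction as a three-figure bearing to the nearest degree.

067°

Taking east as x and north as y: glider velocity = (82.920, -52.420) km/h; seaplane velocity = (-149.200, -149.200) km/h.
Velocity of glider relative to seaplane = (82.920, -52.420) − (-149.200, -149.200) = (232.120, 96.780) km/h.
Bearing = atan2(232.12, 96.78) = 67.37° clockwise from north.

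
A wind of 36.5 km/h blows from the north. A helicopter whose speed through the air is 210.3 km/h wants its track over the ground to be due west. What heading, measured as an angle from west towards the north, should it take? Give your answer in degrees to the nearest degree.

The wind pushes perpendicular to the desired track; the heading must have a component into the wind equal to 36.5 km/h: 210.3 sin θ = 36.5.
sin θ = 0.1736, so θ = 9.995°.

10°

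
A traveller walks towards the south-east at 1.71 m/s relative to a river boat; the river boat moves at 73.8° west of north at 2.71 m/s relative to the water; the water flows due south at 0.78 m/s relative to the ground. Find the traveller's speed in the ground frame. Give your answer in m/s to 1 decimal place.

In east/north components (m/s): traveller relative to river boat = (1.209, -1.209); river boat relative to water = (-2.602, 0.756); water relative to ground = (0.000, -0.780).
Sum = (-1.393, -1.233) m/s.
Speed = |(-1.393, -1.233)| = 1.861 m/s.

1.9 m/s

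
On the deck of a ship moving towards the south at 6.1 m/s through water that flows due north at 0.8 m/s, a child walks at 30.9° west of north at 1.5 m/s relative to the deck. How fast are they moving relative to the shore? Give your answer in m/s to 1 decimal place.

4.1 m/s

In east/north components (m/s): child relative to ship = (-0.770, 1.287); ship relative to water = (0.000, -6.100); water relative to ground = (0.000, 0.800).
Sum = (-0.770, -4.013) m/s.
Speed = |(-0.770, -4.013)| = 4.086 m/s.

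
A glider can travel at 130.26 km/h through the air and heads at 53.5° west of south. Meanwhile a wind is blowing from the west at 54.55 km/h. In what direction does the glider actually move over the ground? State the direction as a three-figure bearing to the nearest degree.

Taking east as x and north as y: velocity relative to the air = (-104.710, -77.482) km/h; the air relative to ground = (54.550, 0.000) km/h.
Velocity relative to ground = (-104.710, -77.482) + (54.550, 0.000) = (-50.160, -77.482) km/h.
Bearing = atan2(-50.16, -77.48) = 212.92° clockwise from north.

213°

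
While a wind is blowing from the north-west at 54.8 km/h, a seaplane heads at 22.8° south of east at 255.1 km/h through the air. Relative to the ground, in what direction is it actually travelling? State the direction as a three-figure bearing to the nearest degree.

117°

Taking east as x and north as y: velocity relative to the air = (235.167, -98.855) km/h; the air relative to ground = (38.749, -38.749) km/h.
Velocity relative to ground = (235.167, -98.855) + (38.749, -38.749) = (273.917, -137.605) km/h.
Bearing = atan2(273.92, -137.60) = 116.67° clockwise from north.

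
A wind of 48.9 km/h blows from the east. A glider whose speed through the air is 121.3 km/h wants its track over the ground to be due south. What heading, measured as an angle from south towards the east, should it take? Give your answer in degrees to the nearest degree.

24°

The wind pushes perpendicular to the desired track; the heading must have a component into the wind equal to 48.9 km/h: 121.3 sin θ = 48.9.
sin θ = 0.4031, so θ = 23.774°.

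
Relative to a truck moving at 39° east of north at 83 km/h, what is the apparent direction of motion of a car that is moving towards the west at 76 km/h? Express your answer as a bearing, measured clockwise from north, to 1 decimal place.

Taking east as x and north as y: car velocity = (-76.000, 0.000) km/h; truck velocity = (52.234, 64.503) km/h.
Velocity of car relative to truck = (-76.000, 0.000) − (52.234, 64.503) = (-128.234, -64.503) km/h.
Bearing = atan2(-128.23, -64.50) = 243.30° clockwise from north.

243.3°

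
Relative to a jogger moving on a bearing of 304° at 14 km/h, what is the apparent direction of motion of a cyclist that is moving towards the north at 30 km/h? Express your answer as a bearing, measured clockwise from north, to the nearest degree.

Taking east as x and north as y: cyclist velocity = (0.000, 30.000) km/h; jogger velocity = (-11.607, 7.829) km/h.
Velocity of cyclist relative to jogger = (0.000, 30.000) − (-11.607, 7.829) = (11.607, 22.171) km/h.
Bearing = atan2(11.61, 22.17) = 27.63° clockwise from north.

028°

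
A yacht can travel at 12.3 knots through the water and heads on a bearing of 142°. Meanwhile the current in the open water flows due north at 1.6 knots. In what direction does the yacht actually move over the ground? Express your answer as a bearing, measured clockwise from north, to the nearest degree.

137°

Taking east as x and north as y: velocity relative to the water = (7.573, -9.693) knots; the water relative to ground = (0.000, 1.600) knots.
Velocity relative to ground = (7.573, -9.693) + (0.000, 1.600) = (7.573, -8.093) knots.
Bearing = atan2(7.57, -8.09) = 136.90° clockwise from north.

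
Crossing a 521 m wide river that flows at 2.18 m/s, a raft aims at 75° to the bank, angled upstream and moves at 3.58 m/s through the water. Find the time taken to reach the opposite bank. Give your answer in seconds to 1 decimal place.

150.7 s

The component of the raft's velocity perpendicular to the bank is 3.58 × sin 75° = 3.458 m/s.
Only the cross-stream component determines the crossing time; the current contributes nothing perpendicular to the bank.
Time = 521 / 3.458 = 150.664 s.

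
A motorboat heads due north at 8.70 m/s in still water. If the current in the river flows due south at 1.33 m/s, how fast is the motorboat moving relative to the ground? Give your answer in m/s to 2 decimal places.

7.37 m/s

Taking east as x and north as y: velocity relative to the water = (0.000, 8.700) m/s; the water relative to ground = (0.000, -1.330) m/s.
Velocity relative to ground = (0.000, 8.700) + (0.000, -1.330) = (0.000, 7.370) m/s.
Speed = |(0.000, 7.370)| = 7.370 m/s.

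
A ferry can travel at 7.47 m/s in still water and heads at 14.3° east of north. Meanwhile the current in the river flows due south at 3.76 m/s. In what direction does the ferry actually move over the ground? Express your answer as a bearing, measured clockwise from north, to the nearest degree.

028°

Taking east as x and north as y: velocity relative to the water = (1.845, 7.239) m/s; the water relative to ground = (0.000, -3.760) m/s.
Velocity relative to ground = (1.845, 7.239) + (0.000, -3.760) = (1.845, 3.479) m/s.
Bearing = atan2(1.85, 3.48) = 27.94° clockwise from north.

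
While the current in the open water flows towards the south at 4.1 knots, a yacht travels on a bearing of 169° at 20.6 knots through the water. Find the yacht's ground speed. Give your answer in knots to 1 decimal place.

Taking east as x and north as y: velocity relative to the water = (3.931, -20.222) knots; the water relative to ground = (0.000, -4.100) knots.
Velocity relative to ground = (3.931, -20.222) + (0.000, -4.100) = (3.931, -24.322) knots.
Speed = |(3.931, -24.322)| = 24.637 knots.

24.6 knots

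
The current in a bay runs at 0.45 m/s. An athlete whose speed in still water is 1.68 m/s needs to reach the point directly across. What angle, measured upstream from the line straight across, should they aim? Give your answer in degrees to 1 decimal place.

To cancel the current, the upstream component of the athlete's velocity must equal the flow: 1.68 sin θ = 0.45.
sin θ = 0.45 / 1.68 = 0.2679.
θ = arcsin(0.2679) = 15.537°.

15.5°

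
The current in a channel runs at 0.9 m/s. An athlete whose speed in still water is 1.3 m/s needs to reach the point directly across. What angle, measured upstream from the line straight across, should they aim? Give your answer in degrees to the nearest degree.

To cancel the current, the upstream component of the athlete's velocity must equal the flow: 1.3 sin θ = 0.9.
sin θ = 0.9 / 1.3 = 0.6923.
θ = arcsin(0.6923) = 43.813°.

44°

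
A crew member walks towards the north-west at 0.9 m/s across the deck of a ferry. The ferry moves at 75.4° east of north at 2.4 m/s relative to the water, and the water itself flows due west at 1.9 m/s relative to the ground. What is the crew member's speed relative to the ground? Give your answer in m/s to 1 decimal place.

1.3 m/s

In east/north components (m/s): crew member relative to ferry = (-0.636, 0.636); ferry relative to water = (2.323, 0.605); water relative to ground = (-1.900, 0.000).
Sum = (-0.214, 1.241) m/s.
Speed = |(-0.214, 1.241)| = 1.260 m/s.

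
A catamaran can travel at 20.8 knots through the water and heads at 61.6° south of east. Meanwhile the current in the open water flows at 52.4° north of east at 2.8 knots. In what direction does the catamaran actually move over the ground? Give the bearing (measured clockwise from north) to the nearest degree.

Taking east as x and north as y: velocity relative to the water = (9.893, -18.297) knots; the water relative to ground = (1.708, 2.218) knots.
Velocity relative to ground = (9.893, -18.297) + (1.708, 2.218) = (11.601, -16.078) knots.
Bearing = atan2(11.60, -16.08) = 144.19° clockwise from north.

144°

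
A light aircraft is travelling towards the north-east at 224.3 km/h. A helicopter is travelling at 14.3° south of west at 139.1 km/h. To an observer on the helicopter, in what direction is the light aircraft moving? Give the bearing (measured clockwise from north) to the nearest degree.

057°

Taking east as x and north as y: light aircraft velocity = (158.604, 158.604) km/h; helicopter velocity = (-134.790, -34.358) km/h.
Velocity of light aircraft relative to helicopter = (158.604, 158.604) − (-134.790, -34.358) = (293.394, 192.962) km/h.
Bearing = atan2(293.39, 192.96) = 56.67° clockwise from north.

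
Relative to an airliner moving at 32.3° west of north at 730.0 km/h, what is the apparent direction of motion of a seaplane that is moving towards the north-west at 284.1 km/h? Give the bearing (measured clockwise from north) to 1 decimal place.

155.6°

Taking east as x and north as y: seaplane velocity = (-200.889, 200.889) km/h; airliner velocity = (-390.077, 617.041) km/h.
Velocity of seaplane relative to airliner = (-200.889, 200.889) − (-390.077, 617.041) = (189.188, -416.152) km/h.
Bearing = atan2(189.19, -416.15) = 155.55° clockwise from north.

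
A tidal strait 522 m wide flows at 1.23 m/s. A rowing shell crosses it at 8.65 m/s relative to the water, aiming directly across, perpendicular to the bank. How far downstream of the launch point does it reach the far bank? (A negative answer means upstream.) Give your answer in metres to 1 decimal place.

74.2 m

Perpendicular speed = 8.650 m/s; crossing time = 522 / 8.650 = 60.347 s.
Net downstream speed = 1.230 m/s.
Drift = 1.230 × 60.347 = 74.227 m (downstream).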